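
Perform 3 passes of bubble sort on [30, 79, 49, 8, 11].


Initial: [30, 79, 49, 8, 11]
Pass 1: [30, 49, 8, 11, 79] (3 swaps)
Pass 2: [30, 8, 11, 49, 79] (2 swaps)
Pass 3: [8, 11, 30, 49, 79] (2 swaps)

After 3 passes: [8, 11, 30, 49, 79]


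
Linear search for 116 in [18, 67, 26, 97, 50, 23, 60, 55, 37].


i=0: 18!=116
i=1: 67!=116
i=2: 26!=116
i=3: 97!=116
i=4: 50!=116
i=5: 23!=116
i=6: 60!=116
i=7: 55!=116
i=8: 37!=116

Not found, 9 comps


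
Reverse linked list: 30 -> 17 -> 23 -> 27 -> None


Step 1: curr=30, set curr.next=prev(None) | reversed so far: 30
Step 2: curr=17, set curr.next=prev(30) | reversed so far: 17 -> 30
Step 3: curr=23, set curr.next=prev(17) | reversed so far: 23 -> 17 -> 30
Step 4: curr=27, set curr.next=prev(23) | reversed so far: 27 -> 23 -> 17 -> 30

27 -> 23 -> 17 -> 30 -> None


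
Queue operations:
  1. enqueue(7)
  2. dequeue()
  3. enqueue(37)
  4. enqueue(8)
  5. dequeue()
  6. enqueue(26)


enqueue(7) -> [7]
dequeue()->7, []
enqueue(37) -> [37]
enqueue(8) -> [37, 8]
dequeue()->37, [8]
enqueue(26) -> [8, 26]

Final queue: [8, 26]


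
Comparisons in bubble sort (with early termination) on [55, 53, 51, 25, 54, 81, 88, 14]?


Algorithm: bubble sort (with early termination)
Input: [55, 53, 51, 25, 54, 81, 88, 14]
Sorted: [14, 25, 51, 53, 54, 55, 81, 88]

28


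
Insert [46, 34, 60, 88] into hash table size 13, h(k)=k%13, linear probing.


Insert 46: h=7 -> slot 7
Insert 34: h=8 -> slot 8
Insert 60: h=8, 1 probes -> slot 9
Insert 88: h=10 -> slot 10

Table: [None, None, None, None, None, None, None, 46, 34, 60, 88, None, None]


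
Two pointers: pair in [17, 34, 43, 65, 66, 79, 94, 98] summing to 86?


lo=0(17)+hi=7(98)=115
lo=0(17)+hi=6(94)=111
lo=0(17)+hi=5(79)=96
lo=0(17)+hi=4(66)=83
lo=1(34)+hi=4(66)=100
lo=1(34)+hi=3(65)=99
lo=1(34)+hi=2(43)=77

No pair found


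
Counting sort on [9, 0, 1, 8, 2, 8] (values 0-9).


Input: [9, 0, 1, 8, 2, 8]
Counts: [1, 1, 1, 0, 0, 0, 0, 0, 2, 1]

Sorted: [0, 1, 2, 8, 8, 9]


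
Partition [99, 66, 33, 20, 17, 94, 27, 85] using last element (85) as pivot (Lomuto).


Pivot: 85
  66 <= 85: swap -> [66, 99, 33, 20, 17, 94, 27, 85]
  33 <= 85: swap -> [66, 33, 99, 20, 17, 94, 27, 85]
  20 <= 85: swap -> [66, 33, 20, 99, 17, 94, 27, 85]
  17 <= 85: swap -> [66, 33, 20, 17, 99, 94, 27, 85]
  27 <= 85: swap -> [66, 33, 20, 17, 27, 94, 99, 85]
Place pivot at 5: [66, 33, 20, 17, 27, 85, 99, 94]

Partitioned: [66, 33, 20, 17, 27, 85, 99, 94]


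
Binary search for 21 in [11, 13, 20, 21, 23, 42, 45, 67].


Step 1: lo=0, hi=7, mid=3, val=21

Found at index 3


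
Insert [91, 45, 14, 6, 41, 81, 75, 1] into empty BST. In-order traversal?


Insert 91: root
Insert 45: L from 91
Insert 14: L from 91 -> L from 45
Insert 6: L from 91 -> L from 45 -> L from 14
Insert 41: L from 91 -> L from 45 -> R from 14
Insert 81: L from 91 -> R from 45
Insert 75: L from 91 -> R from 45 -> L from 81
Insert 1: L from 91 -> L from 45 -> L from 14 -> L from 6

In-order: [1, 6, 14, 41, 45, 75, 81, 91]


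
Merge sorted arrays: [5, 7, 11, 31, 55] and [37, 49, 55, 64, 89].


Take 5 from A
Take 7 from A
Take 11 from A
Take 31 from A
Take 37 from B
Take 49 from B
Take 55 from A

Merged: [5, 7, 11, 31, 37, 49, 55, 55, 64, 89]


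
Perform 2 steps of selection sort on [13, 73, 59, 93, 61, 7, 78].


Initial: [13, 73, 59, 93, 61, 7, 78]
Step 1: min=7 at 5
  Swap: [7, 73, 59, 93, 61, 13, 78]
Step 2: min=13 at 5
  Swap: [7, 13, 59, 93, 61, 73, 78]

After 2 steps: [7, 13, 59, 93, 61, 73, 78]


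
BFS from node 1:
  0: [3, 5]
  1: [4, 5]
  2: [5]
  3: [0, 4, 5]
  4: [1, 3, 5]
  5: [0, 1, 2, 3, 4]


Visit 1, enqueue [4, 5]
Visit 4, enqueue [3]
Visit 5, enqueue [0, 2]
Visit 3, enqueue []
Visit 0, enqueue []
Visit 2, enqueue []

BFS order: [1, 4, 5, 3, 0, 2]


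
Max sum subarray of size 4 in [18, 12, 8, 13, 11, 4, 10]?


[0:4]: 51
[1:5]: 44
[2:6]: 36
[3:7]: 38

Max: 51 at [0:4]


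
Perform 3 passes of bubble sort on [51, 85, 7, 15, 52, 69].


Initial: [51, 85, 7, 15, 52, 69]
Pass 1: [51, 7, 15, 52, 69, 85] (4 swaps)
Pass 2: [7, 15, 51, 52, 69, 85] (2 swaps)
Pass 3: [7, 15, 51, 52, 69, 85] (0 swaps)

After 3 passes: [7, 15, 51, 52, 69, 85]


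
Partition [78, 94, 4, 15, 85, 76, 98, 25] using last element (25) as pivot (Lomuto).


Pivot: 25
  4 <= 25: swap -> [4, 94, 78, 15, 85, 76, 98, 25]
  15 <= 25: swap -> [4, 15, 78, 94, 85, 76, 98, 25]
Place pivot at 2: [4, 15, 25, 94, 85, 76, 98, 78]

Partitioned: [4, 15, 25, 94, 85, 76, 98, 78]


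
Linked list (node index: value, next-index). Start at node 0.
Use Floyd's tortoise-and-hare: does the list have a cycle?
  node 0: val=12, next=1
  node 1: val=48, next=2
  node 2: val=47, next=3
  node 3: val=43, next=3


Floyd's tortoise (slow, +1) and hare (fast, +2):
  init: slow=0, fast=0
  step 1: slow=1, fast=2
  step 2: slow=2, fast=3
  step 3: slow=3, fast=3
  slow == fast at node 3: cycle detected

Cycle: yes


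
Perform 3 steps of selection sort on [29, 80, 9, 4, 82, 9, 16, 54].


Initial: [29, 80, 9, 4, 82, 9, 16, 54]
Step 1: min=4 at 3
  Swap: [4, 80, 9, 29, 82, 9, 16, 54]
Step 2: min=9 at 2
  Swap: [4, 9, 80, 29, 82, 9, 16, 54]
Step 3: min=9 at 5
  Swap: [4, 9, 9, 29, 82, 80, 16, 54]

After 3 steps: [4, 9, 9, 29, 82, 80, 16, 54]


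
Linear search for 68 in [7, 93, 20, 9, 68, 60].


i=0: 7!=68
i=1: 93!=68
i=2: 20!=68
i=3: 9!=68
i=4: 68==68 found!

Found at 4, 5 comps


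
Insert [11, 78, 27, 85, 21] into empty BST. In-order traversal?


Insert 11: root
Insert 78: R from 11
Insert 27: R from 11 -> L from 78
Insert 85: R from 11 -> R from 78
Insert 21: R from 11 -> L from 78 -> L from 27

In-order: [11, 21, 27, 78, 85]


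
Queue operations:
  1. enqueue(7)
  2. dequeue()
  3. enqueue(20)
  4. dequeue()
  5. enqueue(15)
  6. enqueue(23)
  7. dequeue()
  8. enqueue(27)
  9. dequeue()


enqueue(7) -> [7]
dequeue()->7, []
enqueue(20) -> [20]
dequeue()->20, []
enqueue(15) -> [15]
enqueue(23) -> [15, 23]
dequeue()->15, [23]
enqueue(27) -> [23, 27]
dequeue()->23, [27]

Final queue: [27]


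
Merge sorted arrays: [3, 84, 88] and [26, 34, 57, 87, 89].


Take 3 from A
Take 26 from B
Take 34 from B
Take 57 from B
Take 84 from A
Take 87 from B
Take 88 from A

Merged: [3, 26, 34, 57, 84, 87, 88, 89]


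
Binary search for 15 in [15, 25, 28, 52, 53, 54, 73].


Step 1: lo=0, hi=6, mid=3, val=52
Step 2: lo=0, hi=2, mid=1, val=25
Step 3: lo=0, hi=0, mid=0, val=15

Found at index 0


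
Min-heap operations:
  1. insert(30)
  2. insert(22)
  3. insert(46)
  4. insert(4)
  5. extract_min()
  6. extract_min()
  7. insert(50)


insert(30) -> [30]
insert(22) -> [22, 30]
insert(46) -> [22, 30, 46]
insert(4) -> [4, 22, 46, 30]
extract_min()->4, [22, 30, 46]
extract_min()->22, [30, 46]
insert(50) -> [30, 46, 50]

Final heap: [30, 46, 50]


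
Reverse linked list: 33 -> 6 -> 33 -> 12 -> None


Step 1: curr=33, set curr.next=prev(None) | reversed so far: 33
Step 2: curr=6, set curr.next=prev(33) | reversed so far: 6 -> 33
Step 3: curr=33, set curr.next=prev(6) | reversed so far: 33 -> 6 -> 33
Step 4: curr=12, set curr.next=prev(33) | reversed so far: 12 -> 33 -> 6 -> 33

12 -> 33 -> 6 -> 33 -> None


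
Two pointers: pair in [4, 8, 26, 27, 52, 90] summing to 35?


lo=0(4)+hi=5(90)=94
lo=0(4)+hi=4(52)=56
lo=0(4)+hi=3(27)=31
lo=1(8)+hi=3(27)=35

Yes: 8+27=35


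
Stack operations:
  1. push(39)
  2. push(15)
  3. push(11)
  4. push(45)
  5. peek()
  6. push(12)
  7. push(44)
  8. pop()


push(39) -> [39]
push(15) -> [39, 15]
push(11) -> [39, 15, 11]
push(45) -> [39, 15, 11, 45]
peek()->45
push(12) -> [39, 15, 11, 45, 12]
push(44) -> [39, 15, 11, 45, 12, 44]
pop()->44, [39, 15, 11, 45, 12]

Final stack: [39, 15, 11, 45, 12]


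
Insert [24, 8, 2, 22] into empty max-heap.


Insert 24: [24]
Insert 8: [24, 8]
Insert 2: [24, 8, 2]
Insert 22: [24, 22, 2, 8]

Final heap: [24, 22, 2, 8]


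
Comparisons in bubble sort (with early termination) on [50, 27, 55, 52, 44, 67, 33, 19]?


Algorithm: bubble sort (with early termination)
Input: [50, 27, 55, 52, 44, 67, 33, 19]
Sorted: [19, 27, 33, 44, 50, 52, 55, 67]

28


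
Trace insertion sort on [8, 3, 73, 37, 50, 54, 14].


Initial: [8, 3, 73, 37, 50, 54, 14]
Insert 3: [3, 8, 73, 37, 50, 54, 14]
Insert 73: [3, 8, 73, 37, 50, 54, 14]
Insert 37: [3, 8, 37, 73, 50, 54, 14]
Insert 50: [3, 8, 37, 50, 73, 54, 14]
Insert 54: [3, 8, 37, 50, 54, 73, 14]
Insert 14: [3, 8, 14, 37, 50, 54, 73]

Sorted: [3, 8, 14, 37, 50, 54, 73]


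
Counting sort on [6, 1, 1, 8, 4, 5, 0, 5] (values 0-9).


Input: [6, 1, 1, 8, 4, 5, 0, 5]
Counts: [1, 2, 0, 0, 1, 2, 1, 0, 1, 0]

Sorted: [0, 1, 1, 4, 5, 5, 6, 8]


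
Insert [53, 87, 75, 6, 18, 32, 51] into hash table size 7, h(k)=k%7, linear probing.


Insert 53: h=4 -> slot 4
Insert 87: h=3 -> slot 3
Insert 75: h=5 -> slot 5
Insert 6: h=6 -> slot 6
Insert 18: h=4, 3 probes -> slot 0
Insert 32: h=4, 4 probes -> slot 1
Insert 51: h=2 -> slot 2

Table: [18, 32, 51, 87, 53, 75, 6]


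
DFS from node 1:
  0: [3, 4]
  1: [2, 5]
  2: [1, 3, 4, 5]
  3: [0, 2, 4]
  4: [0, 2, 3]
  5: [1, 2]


Visit 1, push [5, 2]
Visit 2, push [5, 4, 3]
Visit 3, push [4, 0]
Visit 0, push [4]
Visit 4, push []
Visit 5, push []

DFS order: [1, 2, 3, 0, 4, 5]


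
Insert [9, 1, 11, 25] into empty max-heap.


Insert 9: [9]
Insert 1: [9, 1]
Insert 11: [11, 1, 9]
Insert 25: [25, 11, 9, 1]

Final heap: [25, 11, 9, 1]


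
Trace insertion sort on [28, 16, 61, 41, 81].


Initial: [28, 16, 61, 41, 81]
Insert 16: [16, 28, 61, 41, 81]
Insert 61: [16, 28, 61, 41, 81]
Insert 41: [16, 28, 41, 61, 81]
Insert 81: [16, 28, 41, 61, 81]

Sorted: [16, 28, 41, 61, 81]


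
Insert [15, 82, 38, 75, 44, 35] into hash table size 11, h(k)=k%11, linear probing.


Insert 15: h=4 -> slot 4
Insert 82: h=5 -> slot 5
Insert 38: h=5, 1 probes -> slot 6
Insert 75: h=9 -> slot 9
Insert 44: h=0 -> slot 0
Insert 35: h=2 -> slot 2

Table: [44, None, 35, None, 15, 82, 38, None, None, 75, None]


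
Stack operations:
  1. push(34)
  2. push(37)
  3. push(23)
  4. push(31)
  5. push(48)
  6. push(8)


push(34) -> [34]
push(37) -> [34, 37]
push(23) -> [34, 37, 23]
push(31) -> [34, 37, 23, 31]
push(48) -> [34, 37, 23, 31, 48]
push(8) -> [34, 37, 23, 31, 48, 8]

Final stack: [34, 37, 23, 31, 48, 8]


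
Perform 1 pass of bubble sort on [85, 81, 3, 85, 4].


Initial: [85, 81, 3, 85, 4]
Pass 1: [81, 3, 85, 4, 85] (3 swaps)

After 1 pass: [81, 3, 85, 4, 85]


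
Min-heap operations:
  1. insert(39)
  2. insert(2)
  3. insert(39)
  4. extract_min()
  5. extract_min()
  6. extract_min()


insert(39) -> [39]
insert(2) -> [2, 39]
insert(39) -> [2, 39, 39]
extract_min()->2, [39, 39]
extract_min()->39, [39]
extract_min()->39, []

Final heap: []


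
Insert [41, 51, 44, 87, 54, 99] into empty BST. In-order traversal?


Insert 41: root
Insert 51: R from 41
Insert 44: R from 41 -> L from 51
Insert 87: R from 41 -> R from 51
Insert 54: R from 41 -> R from 51 -> L from 87
Insert 99: R from 41 -> R from 51 -> R from 87

In-order: [41, 44, 51, 54, 87, 99]


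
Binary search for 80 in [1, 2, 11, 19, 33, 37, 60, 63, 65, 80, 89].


Step 1: lo=0, hi=10, mid=5, val=37
Step 2: lo=6, hi=10, mid=8, val=65
Step 3: lo=9, hi=10, mid=9, val=80

Found at index 9


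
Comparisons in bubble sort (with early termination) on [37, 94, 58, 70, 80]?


Algorithm: bubble sort (with early termination)
Input: [37, 94, 58, 70, 80]
Sorted: [37, 58, 70, 80, 94]

7


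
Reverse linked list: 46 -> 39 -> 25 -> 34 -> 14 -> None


Step 1: curr=46, set curr.next=prev(None) | reversed so far: 46
Step 2: curr=39, set curr.next=prev(46) | reversed so far: 39 -> 46
Step 3: curr=25, set curr.next=prev(39) | reversed so far: 25 -> 39 -> 46
Step 4: curr=34, set curr.next=prev(25) | reversed so far: 34 -> 25 -> 39 -> 46
Step 5: curr=14, set curr.next=prev(34) | reversed so far: 14 -> 34 -> 25 -> 39 -> 46

14 -> 34 -> 25 -> 39 -> 46 -> None


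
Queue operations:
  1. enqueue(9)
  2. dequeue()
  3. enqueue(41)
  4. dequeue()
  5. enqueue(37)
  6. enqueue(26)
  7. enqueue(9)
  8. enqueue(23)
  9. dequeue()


enqueue(9) -> [9]
dequeue()->9, []
enqueue(41) -> [41]
dequeue()->41, []
enqueue(37) -> [37]
enqueue(26) -> [37, 26]
enqueue(9) -> [37, 26, 9]
enqueue(23) -> [37, 26, 9, 23]
dequeue()->37, [26, 9, 23]

Final queue: [26, 9, 23]


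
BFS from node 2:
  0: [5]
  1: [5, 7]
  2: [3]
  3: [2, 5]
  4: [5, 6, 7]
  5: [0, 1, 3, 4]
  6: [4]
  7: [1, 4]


Visit 2, enqueue [3]
Visit 3, enqueue [5]
Visit 5, enqueue [0, 1, 4]
Visit 0, enqueue []
Visit 1, enqueue [7]
Visit 4, enqueue [6]
Visit 7, enqueue []
Visit 6, enqueue []

BFS order: [2, 3, 5, 0, 1, 4, 7, 6]


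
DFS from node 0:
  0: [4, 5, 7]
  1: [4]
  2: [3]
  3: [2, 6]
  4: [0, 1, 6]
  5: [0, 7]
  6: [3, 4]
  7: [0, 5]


Visit 0, push [7, 5, 4]
Visit 4, push [6, 1]
Visit 1, push []
Visit 6, push [3]
Visit 3, push [2]
Visit 2, push []
Visit 5, push [7]
Visit 7, push []

DFS order: [0, 4, 1, 6, 3, 2, 5, 7]


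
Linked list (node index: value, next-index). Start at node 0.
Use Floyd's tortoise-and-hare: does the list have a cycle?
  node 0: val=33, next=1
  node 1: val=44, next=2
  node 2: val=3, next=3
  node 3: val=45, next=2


Floyd's tortoise (slow, +1) and hare (fast, +2):
  init: slow=0, fast=0
  step 1: slow=1, fast=2
  step 2: slow=2, fast=2
  slow == fast at node 2: cycle detected

Cycle: yes


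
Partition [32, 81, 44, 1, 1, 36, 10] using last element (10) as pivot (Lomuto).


Pivot: 10
  1 <= 10: swap -> [1, 81, 44, 32, 1, 36, 10]
  1 <= 10: swap -> [1, 1, 44, 32, 81, 36, 10]
Place pivot at 2: [1, 1, 10, 32, 81, 36, 44]

Partitioned: [1, 1, 10, 32, 81, 36, 44]


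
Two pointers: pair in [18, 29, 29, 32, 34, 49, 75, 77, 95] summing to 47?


lo=0(18)+hi=8(95)=113
lo=0(18)+hi=7(77)=95
lo=0(18)+hi=6(75)=93
lo=0(18)+hi=5(49)=67
lo=0(18)+hi=4(34)=52
lo=0(18)+hi=3(32)=50
lo=0(18)+hi=2(29)=47

Yes: 18+29=47


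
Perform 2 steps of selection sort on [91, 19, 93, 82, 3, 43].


Initial: [91, 19, 93, 82, 3, 43]
Step 1: min=3 at 4
  Swap: [3, 19, 93, 82, 91, 43]
Step 2: min=19 at 1
  Swap: [3, 19, 93, 82, 91, 43]

After 2 steps: [3, 19, 93, 82, 91, 43]


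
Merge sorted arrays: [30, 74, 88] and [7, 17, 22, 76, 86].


Take 7 from B
Take 17 from B
Take 22 from B
Take 30 from A
Take 74 from A
Take 76 from B
Take 86 from B

Merged: [7, 17, 22, 30, 74, 76, 86, 88]


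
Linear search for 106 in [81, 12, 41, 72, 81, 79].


i=0: 81!=106
i=1: 12!=106
i=2: 41!=106
i=3: 72!=106
i=4: 81!=106
i=5: 79!=106

Not found, 6 comps


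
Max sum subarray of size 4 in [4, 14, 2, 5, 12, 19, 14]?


[0:4]: 25
[1:5]: 33
[2:6]: 38
[3:7]: 50

Max: 50 at [3:7]


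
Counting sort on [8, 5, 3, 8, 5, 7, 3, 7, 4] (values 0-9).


Input: [8, 5, 3, 8, 5, 7, 3, 7, 4]
Counts: [0, 0, 0, 2, 1, 2, 0, 2, 2, 0]

Sorted: [3, 3, 4, 5, 5, 7, 7, 8, 8]


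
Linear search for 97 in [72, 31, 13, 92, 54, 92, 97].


i=0: 72!=97
i=1: 31!=97
i=2: 13!=97
i=3: 92!=97
i=4: 54!=97
i=5: 92!=97
i=6: 97==97 found!

Found at 6, 7 comps


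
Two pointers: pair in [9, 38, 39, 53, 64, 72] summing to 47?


lo=0(9)+hi=5(72)=81
lo=0(9)+hi=4(64)=73
lo=0(9)+hi=3(53)=62
lo=0(9)+hi=2(39)=48
lo=0(9)+hi=1(38)=47

Yes: 9+38=47


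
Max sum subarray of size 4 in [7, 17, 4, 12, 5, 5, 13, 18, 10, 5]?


[0:4]: 40
[1:5]: 38
[2:6]: 26
[3:7]: 35
[4:8]: 41
[5:9]: 46
[6:10]: 46

Max: 46 at [5:9]


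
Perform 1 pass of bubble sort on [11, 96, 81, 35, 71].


Initial: [11, 96, 81, 35, 71]
Pass 1: [11, 81, 35, 71, 96] (3 swaps)

After 1 pass: [11, 81, 35, 71, 96]


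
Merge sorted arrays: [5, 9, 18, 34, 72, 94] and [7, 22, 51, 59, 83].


Take 5 from A
Take 7 from B
Take 9 from A
Take 18 from A
Take 22 from B
Take 34 from A
Take 51 from B
Take 59 from B
Take 72 from A
Take 83 from B

Merged: [5, 7, 9, 18, 22, 34, 51, 59, 72, 83, 94]


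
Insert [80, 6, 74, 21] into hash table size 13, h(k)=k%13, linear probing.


Insert 80: h=2 -> slot 2
Insert 6: h=6 -> slot 6
Insert 74: h=9 -> slot 9
Insert 21: h=8 -> slot 8

Table: [None, None, 80, None, None, None, 6, None, 21, 74, None, None, None]


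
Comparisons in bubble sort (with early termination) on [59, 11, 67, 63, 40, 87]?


Algorithm: bubble sort (with early termination)
Input: [59, 11, 67, 63, 40, 87]
Sorted: [11, 40, 59, 63, 67, 87]

14


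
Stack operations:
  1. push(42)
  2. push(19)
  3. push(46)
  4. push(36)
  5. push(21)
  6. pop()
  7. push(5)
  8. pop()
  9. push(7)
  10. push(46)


push(42) -> [42]
push(19) -> [42, 19]
push(46) -> [42, 19, 46]
push(36) -> [42, 19, 46, 36]
push(21) -> [42, 19, 46, 36, 21]
pop()->21, [42, 19, 46, 36]
push(5) -> [42, 19, 46, 36, 5]
pop()->5, [42, 19, 46, 36]
push(7) -> [42, 19, 46, 36, 7]
push(46) -> [42, 19, 46, 36, 7, 46]

Final stack: [42, 19, 46, 36, 7, 46]


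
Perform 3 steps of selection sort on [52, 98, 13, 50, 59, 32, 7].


Initial: [52, 98, 13, 50, 59, 32, 7]
Step 1: min=7 at 6
  Swap: [7, 98, 13, 50, 59, 32, 52]
Step 2: min=13 at 2
  Swap: [7, 13, 98, 50, 59, 32, 52]
Step 3: min=32 at 5
  Swap: [7, 13, 32, 50, 59, 98, 52]

After 3 steps: [7, 13, 32, 50, 59, 98, 52]


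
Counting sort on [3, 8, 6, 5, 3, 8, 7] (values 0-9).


Input: [3, 8, 6, 5, 3, 8, 7]
Counts: [0, 0, 0, 2, 0, 1, 1, 1, 2, 0]

Sorted: [3, 3, 5, 6, 7, 8, 8]


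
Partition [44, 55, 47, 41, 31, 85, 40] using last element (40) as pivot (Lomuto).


Pivot: 40
  31 <= 40: swap -> [31, 55, 47, 41, 44, 85, 40]
Place pivot at 1: [31, 40, 47, 41, 44, 85, 55]

Partitioned: [31, 40, 47, 41, 44, 85, 55]


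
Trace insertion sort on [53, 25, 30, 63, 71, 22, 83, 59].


Initial: [53, 25, 30, 63, 71, 22, 83, 59]
Insert 25: [25, 53, 30, 63, 71, 22, 83, 59]
Insert 30: [25, 30, 53, 63, 71, 22, 83, 59]
Insert 63: [25, 30, 53, 63, 71, 22, 83, 59]
Insert 71: [25, 30, 53, 63, 71, 22, 83, 59]
Insert 22: [22, 25, 30, 53, 63, 71, 83, 59]
Insert 83: [22, 25, 30, 53, 63, 71, 83, 59]
Insert 59: [22, 25, 30, 53, 59, 63, 71, 83]

Sorted: [22, 25, 30, 53, 59, 63, 71, 83]


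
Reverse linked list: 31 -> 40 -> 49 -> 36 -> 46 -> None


Step 1: curr=31, set curr.next=prev(None) | reversed so far: 31
Step 2: curr=40, set curr.next=prev(31) | reversed so far: 40 -> 31
Step 3: curr=49, set curr.next=prev(40) | reversed so far: 49 -> 40 -> 31
Step 4: curr=36, set curr.next=prev(49) | reversed so far: 36 -> 49 -> 40 -> 31
Step 5: curr=46, set curr.next=prev(36) | reversed so far: 46 -> 36 -> 49 -> 40 -> 31

46 -> 36 -> 49 -> 40 -> 31 -> None


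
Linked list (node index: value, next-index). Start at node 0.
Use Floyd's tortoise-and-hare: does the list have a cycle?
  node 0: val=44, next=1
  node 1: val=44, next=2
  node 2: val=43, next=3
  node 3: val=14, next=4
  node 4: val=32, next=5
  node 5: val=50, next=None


Floyd's tortoise (slow, +1) and hare (fast, +2):
  init: slow=0, fast=0
  step 1: slow=1, fast=2
  step 2: slow=2, fast=4
  step 3: fast 4->5->None, no cycle

Cycle: no


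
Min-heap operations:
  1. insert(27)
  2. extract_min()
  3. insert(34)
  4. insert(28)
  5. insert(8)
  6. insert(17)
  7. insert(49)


insert(27) -> [27]
extract_min()->27, []
insert(34) -> [34]
insert(28) -> [28, 34]
insert(8) -> [8, 34, 28]
insert(17) -> [8, 17, 28, 34]
insert(49) -> [8, 17, 28, 34, 49]

Final heap: [8, 17, 28, 34, 49]


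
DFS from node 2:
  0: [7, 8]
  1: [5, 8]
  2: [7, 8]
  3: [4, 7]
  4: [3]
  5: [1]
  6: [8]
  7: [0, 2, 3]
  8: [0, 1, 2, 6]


Visit 2, push [8, 7]
Visit 7, push [3, 0]
Visit 0, push [8]
Visit 8, push [6, 1]
Visit 1, push [5]
Visit 5, push []
Visit 6, push []
Visit 3, push [4]
Visit 4, push []

DFS order: [2, 7, 0, 8, 1, 5, 6, 3, 4]


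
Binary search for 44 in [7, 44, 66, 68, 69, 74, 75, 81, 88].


Step 1: lo=0, hi=8, mid=4, val=69
Step 2: lo=0, hi=3, mid=1, val=44

Found at index 1


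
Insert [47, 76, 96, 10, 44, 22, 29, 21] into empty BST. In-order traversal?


Insert 47: root
Insert 76: R from 47
Insert 96: R from 47 -> R from 76
Insert 10: L from 47
Insert 44: L from 47 -> R from 10
Insert 22: L from 47 -> R from 10 -> L from 44
Insert 29: L from 47 -> R from 10 -> L from 44 -> R from 22
Insert 21: L from 47 -> R from 10 -> L from 44 -> L from 22

In-order: [10, 21, 22, 29, 44, 47, 76, 96]


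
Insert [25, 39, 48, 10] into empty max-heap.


Insert 25: [25]
Insert 39: [39, 25]
Insert 48: [48, 25, 39]
Insert 10: [48, 25, 39, 10]

Final heap: [48, 25, 39, 10]


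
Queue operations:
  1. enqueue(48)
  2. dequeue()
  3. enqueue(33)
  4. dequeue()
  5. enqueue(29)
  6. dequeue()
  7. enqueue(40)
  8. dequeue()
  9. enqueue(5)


enqueue(48) -> [48]
dequeue()->48, []
enqueue(33) -> [33]
dequeue()->33, []
enqueue(29) -> [29]
dequeue()->29, []
enqueue(40) -> [40]
dequeue()->40, []
enqueue(5) -> [5]

Final queue: [5]


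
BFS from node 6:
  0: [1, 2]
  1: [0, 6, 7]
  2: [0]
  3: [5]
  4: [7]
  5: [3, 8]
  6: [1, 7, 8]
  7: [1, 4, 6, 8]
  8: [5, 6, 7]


Visit 6, enqueue [1, 7, 8]
Visit 1, enqueue [0]
Visit 7, enqueue [4]
Visit 8, enqueue [5]
Visit 0, enqueue [2]
Visit 4, enqueue []
Visit 5, enqueue [3]
Visit 2, enqueue []
Visit 3, enqueue []

BFS order: [6, 1, 7, 8, 0, 4, 5, 2, 3]


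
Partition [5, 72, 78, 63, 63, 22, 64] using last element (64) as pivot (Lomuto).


Pivot: 64
  5 <= 64: advance i (no swap)
  63 <= 64: swap -> [5, 63, 78, 72, 63, 22, 64]
  63 <= 64: swap -> [5, 63, 63, 72, 78, 22, 64]
  22 <= 64: swap -> [5, 63, 63, 22, 78, 72, 64]
Place pivot at 4: [5, 63, 63, 22, 64, 72, 78]

Partitioned: [5, 63, 63, 22, 64, 72, 78]


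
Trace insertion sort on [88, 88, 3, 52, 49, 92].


Initial: [88, 88, 3, 52, 49, 92]
Insert 88: [88, 88, 3, 52, 49, 92]
Insert 3: [3, 88, 88, 52, 49, 92]
Insert 52: [3, 52, 88, 88, 49, 92]
Insert 49: [3, 49, 52, 88, 88, 92]
Insert 92: [3, 49, 52, 88, 88, 92]

Sorted: [3, 49, 52, 88, 88, 92]


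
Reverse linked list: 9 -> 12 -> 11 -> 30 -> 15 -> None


Step 1: curr=9, set curr.next=prev(None) | reversed so far: 9
Step 2: curr=12, set curr.next=prev(9) | reversed so far: 12 -> 9
Step 3: curr=11, set curr.next=prev(12) | reversed so far: 11 -> 12 -> 9
Step 4: curr=30, set curr.next=prev(11) | reversed so far: 30 -> 11 -> 12 -> 9
Step 5: curr=15, set curr.next=prev(30) | reversed so far: 15 -> 30 -> 11 -> 12 -> 9

15 -> 30 -> 11 -> 12 -> 9 -> None


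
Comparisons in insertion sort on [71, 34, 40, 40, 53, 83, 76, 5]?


Algorithm: insertion sort
Input: [71, 34, 40, 40, 53, 83, 76, 5]
Sorted: [5, 34, 40, 40, 53, 71, 76, 83]

17


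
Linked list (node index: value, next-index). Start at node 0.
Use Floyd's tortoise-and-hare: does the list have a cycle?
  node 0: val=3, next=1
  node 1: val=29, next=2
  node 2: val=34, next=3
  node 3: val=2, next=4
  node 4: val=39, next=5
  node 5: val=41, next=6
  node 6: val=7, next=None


Floyd's tortoise (slow, +1) and hare (fast, +2):
  init: slow=0, fast=0
  step 1: slow=1, fast=2
  step 2: slow=2, fast=4
  step 3: slow=3, fast=6
  step 4: fast -> None, no cycle

Cycle: no


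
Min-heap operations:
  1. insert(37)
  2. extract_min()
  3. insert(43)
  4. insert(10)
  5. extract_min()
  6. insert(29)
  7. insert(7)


insert(37) -> [37]
extract_min()->37, []
insert(43) -> [43]
insert(10) -> [10, 43]
extract_min()->10, [43]
insert(29) -> [29, 43]
insert(7) -> [7, 43, 29]

Final heap: [7, 43, 29]


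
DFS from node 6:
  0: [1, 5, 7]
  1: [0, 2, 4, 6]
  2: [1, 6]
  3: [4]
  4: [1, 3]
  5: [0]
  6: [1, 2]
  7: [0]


Visit 6, push [2, 1]
Visit 1, push [4, 2, 0]
Visit 0, push [7, 5]
Visit 5, push []
Visit 7, push []
Visit 2, push []
Visit 4, push [3]
Visit 3, push []

DFS order: [6, 1, 0, 5, 7, 2, 4, 3]


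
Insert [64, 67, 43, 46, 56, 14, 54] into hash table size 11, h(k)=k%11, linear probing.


Insert 64: h=9 -> slot 9
Insert 67: h=1 -> slot 1
Insert 43: h=10 -> slot 10
Insert 46: h=2 -> slot 2
Insert 56: h=1, 2 probes -> slot 3
Insert 14: h=3, 1 probes -> slot 4
Insert 54: h=10, 1 probes -> slot 0

Table: [54, 67, 46, 56, 14, None, None, None, None, 64, 43]


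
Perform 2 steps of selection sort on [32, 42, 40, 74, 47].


Initial: [32, 42, 40, 74, 47]
Step 1: min=32 at 0
  Swap: [32, 42, 40, 74, 47]
Step 2: min=40 at 2
  Swap: [32, 40, 42, 74, 47]

After 2 steps: [32, 40, 42, 74, 47]


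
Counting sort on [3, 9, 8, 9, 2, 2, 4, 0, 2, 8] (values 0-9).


Input: [3, 9, 8, 9, 2, 2, 4, 0, 2, 8]
Counts: [1, 0, 3, 1, 1, 0, 0, 0, 2, 2]

Sorted: [0, 2, 2, 2, 3, 4, 8, 8, 9, 9]


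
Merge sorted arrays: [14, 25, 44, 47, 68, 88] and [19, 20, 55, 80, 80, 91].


Take 14 from A
Take 19 from B
Take 20 from B
Take 25 from A
Take 44 from A
Take 47 from A
Take 55 from B
Take 68 from A
Take 80 from B
Take 80 from B
Take 88 from A

Merged: [14, 19, 20, 25, 44, 47, 55, 68, 80, 80, 88, 91]


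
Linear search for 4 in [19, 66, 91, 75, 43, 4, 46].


i=0: 19!=4
i=1: 66!=4
i=2: 91!=4
i=3: 75!=4
i=4: 43!=4
i=5: 4==4 found!

Found at 5, 6 comps


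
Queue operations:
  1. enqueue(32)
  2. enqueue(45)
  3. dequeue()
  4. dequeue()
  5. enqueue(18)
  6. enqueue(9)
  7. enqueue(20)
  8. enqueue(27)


enqueue(32) -> [32]
enqueue(45) -> [32, 45]
dequeue()->32, [45]
dequeue()->45, []
enqueue(18) -> [18]
enqueue(9) -> [18, 9]
enqueue(20) -> [18, 9, 20]
enqueue(27) -> [18, 9, 20, 27]

Final queue: [18, 9, 20, 27]


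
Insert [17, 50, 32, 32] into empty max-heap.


Insert 17: [17]
Insert 50: [50, 17]
Insert 32: [50, 17, 32]
Insert 32: [50, 32, 32, 17]

Final heap: [50, 32, 32, 17]


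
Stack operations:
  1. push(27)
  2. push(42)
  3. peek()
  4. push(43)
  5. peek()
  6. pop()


push(27) -> [27]
push(42) -> [27, 42]
peek()->42
push(43) -> [27, 42, 43]
peek()->43
pop()->43, [27, 42]

Final stack: [27, 42]


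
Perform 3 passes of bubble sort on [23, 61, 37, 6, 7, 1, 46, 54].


Initial: [23, 61, 37, 6, 7, 1, 46, 54]
Pass 1: [23, 37, 6, 7, 1, 46, 54, 61] (6 swaps)
Pass 2: [23, 6, 7, 1, 37, 46, 54, 61] (3 swaps)
Pass 3: [6, 7, 1, 23, 37, 46, 54, 61] (3 swaps)

After 3 passes: [6, 7, 1, 23, 37, 46, 54, 61]


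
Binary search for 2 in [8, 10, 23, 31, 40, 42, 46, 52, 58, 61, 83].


Step 1: lo=0, hi=10, mid=5, val=42
Step 2: lo=0, hi=4, mid=2, val=23
Step 3: lo=0, hi=1, mid=0, val=8

Not found


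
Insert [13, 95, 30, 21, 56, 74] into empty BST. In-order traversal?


Insert 13: root
Insert 95: R from 13
Insert 30: R from 13 -> L from 95
Insert 21: R from 13 -> L from 95 -> L from 30
Insert 56: R from 13 -> L from 95 -> R from 30
Insert 74: R from 13 -> L from 95 -> R from 30 -> R from 56

In-order: [13, 21, 30, 56, 74, 95]


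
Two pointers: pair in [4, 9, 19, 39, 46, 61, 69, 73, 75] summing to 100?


lo=0(4)+hi=8(75)=79
lo=1(9)+hi=8(75)=84
lo=2(19)+hi=8(75)=94
lo=3(39)+hi=8(75)=114
lo=3(39)+hi=7(73)=112
lo=3(39)+hi=6(69)=108
lo=3(39)+hi=5(61)=100

Yes: 39+61=100


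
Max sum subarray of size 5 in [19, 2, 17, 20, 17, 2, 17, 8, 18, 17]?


[0:5]: 75
[1:6]: 58
[2:7]: 73
[3:8]: 64
[4:9]: 62
[5:10]: 62

Max: 75 at [0:5]


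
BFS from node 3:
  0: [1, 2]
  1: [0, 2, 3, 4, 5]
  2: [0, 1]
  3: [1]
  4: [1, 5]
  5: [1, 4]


Visit 3, enqueue [1]
Visit 1, enqueue [0, 2, 4, 5]
Visit 0, enqueue []
Visit 2, enqueue []
Visit 4, enqueue []
Visit 5, enqueue []

BFS order: [3, 1, 0, 2, 4, 5]


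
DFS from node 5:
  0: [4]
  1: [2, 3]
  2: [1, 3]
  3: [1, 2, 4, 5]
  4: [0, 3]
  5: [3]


Visit 5, push [3]
Visit 3, push [4, 2, 1]
Visit 1, push [2]
Visit 2, push []
Visit 4, push [0]
Visit 0, push []

DFS order: [5, 3, 1, 2, 4, 0]


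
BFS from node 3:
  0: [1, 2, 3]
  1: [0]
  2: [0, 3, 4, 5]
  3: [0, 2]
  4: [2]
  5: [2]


Visit 3, enqueue [0, 2]
Visit 0, enqueue [1]
Visit 2, enqueue [4, 5]
Visit 1, enqueue []
Visit 4, enqueue []
Visit 5, enqueue []

BFS order: [3, 0, 2, 1, 4, 5]


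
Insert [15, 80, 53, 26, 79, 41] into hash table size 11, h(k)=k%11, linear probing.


Insert 15: h=4 -> slot 4
Insert 80: h=3 -> slot 3
Insert 53: h=9 -> slot 9
Insert 26: h=4, 1 probes -> slot 5
Insert 79: h=2 -> slot 2
Insert 41: h=8 -> slot 8

Table: [None, None, 79, 80, 15, 26, None, None, 41, 53, None]


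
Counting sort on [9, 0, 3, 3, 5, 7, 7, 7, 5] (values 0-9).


Input: [9, 0, 3, 3, 5, 7, 7, 7, 5]
Counts: [1, 0, 0, 2, 0, 2, 0, 3, 0, 1]

Sorted: [0, 3, 3, 5, 5, 7, 7, 7, 9]


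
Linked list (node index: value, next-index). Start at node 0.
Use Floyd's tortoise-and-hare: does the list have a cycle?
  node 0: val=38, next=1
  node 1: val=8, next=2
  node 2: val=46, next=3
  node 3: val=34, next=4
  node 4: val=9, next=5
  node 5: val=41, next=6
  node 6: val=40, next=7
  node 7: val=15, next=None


Floyd's tortoise (slow, +1) and hare (fast, +2):
  init: slow=0, fast=0
  step 1: slow=1, fast=2
  step 2: slow=2, fast=4
  step 3: slow=3, fast=6
  step 4: fast 6->7->None, no cycle

Cycle: no


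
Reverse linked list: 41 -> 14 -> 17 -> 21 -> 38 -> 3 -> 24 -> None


Step 1: curr=41, set curr.next=prev(None) | reversed so far: 41
Step 2: curr=14, set curr.next=prev(41) | reversed so far: 14 -> 41
Step 3: curr=17, set curr.next=prev(14) | reversed so far: 17 -> 14 -> 41
Step 4: curr=21, set curr.next=prev(17) | reversed so far: 21 -> 17 -> 14 -> 41
Step 5: curr=38, set curr.next=prev(21) | reversed so far: 38 -> 21 -> 17 -> 14 -> 41
Step 6: curr=3, set curr.next=prev(38) | reversed so far: 3 -> 38 -> 21 -> 17 -> 14 -> 41
Step 7: curr=24, set curr.next=prev(3) | reversed so far: 24 -> 3 -> 38 -> 21 -> 17 -> 14 -> 41

24 -> 3 -> 38 -> 21 -> 17 -> 14 -> 41 -> None


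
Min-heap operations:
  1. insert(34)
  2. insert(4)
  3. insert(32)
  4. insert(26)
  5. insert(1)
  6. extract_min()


insert(34) -> [34]
insert(4) -> [4, 34]
insert(32) -> [4, 34, 32]
insert(26) -> [4, 26, 32, 34]
insert(1) -> [1, 4, 32, 34, 26]
extract_min()->1, [4, 26, 32, 34]

Final heap: [4, 26, 32, 34]


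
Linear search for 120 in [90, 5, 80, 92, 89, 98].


i=0: 90!=120
i=1: 5!=120
i=2: 80!=120
i=3: 92!=120
i=4: 89!=120
i=5: 98!=120

Not found, 6 comps


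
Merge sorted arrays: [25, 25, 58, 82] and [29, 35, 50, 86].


Take 25 from A
Take 25 from A
Take 29 from B
Take 35 from B
Take 50 from B
Take 58 from A
Take 82 from A

Merged: [25, 25, 29, 35, 50, 58, 82, 86]


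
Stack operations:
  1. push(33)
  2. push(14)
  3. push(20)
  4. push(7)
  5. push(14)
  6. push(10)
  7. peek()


push(33) -> [33]
push(14) -> [33, 14]
push(20) -> [33, 14, 20]
push(7) -> [33, 14, 20, 7]
push(14) -> [33, 14, 20, 7, 14]
push(10) -> [33, 14, 20, 7, 14, 10]
peek()->10

Final stack: [33, 14, 20, 7, 14, 10]


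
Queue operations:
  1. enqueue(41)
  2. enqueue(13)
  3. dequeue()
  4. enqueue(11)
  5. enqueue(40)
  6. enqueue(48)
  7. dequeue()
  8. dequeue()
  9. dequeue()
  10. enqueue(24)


enqueue(41) -> [41]
enqueue(13) -> [41, 13]
dequeue()->41, [13]
enqueue(11) -> [13, 11]
enqueue(40) -> [13, 11, 40]
enqueue(48) -> [13, 11, 40, 48]
dequeue()->13, [11, 40, 48]
dequeue()->11, [40, 48]
dequeue()->40, [48]
enqueue(24) -> [48, 24]

Final queue: [48, 24]


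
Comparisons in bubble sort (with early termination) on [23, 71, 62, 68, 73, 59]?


Algorithm: bubble sort (with early termination)
Input: [23, 71, 62, 68, 73, 59]
Sorted: [23, 59, 62, 68, 71, 73]

15


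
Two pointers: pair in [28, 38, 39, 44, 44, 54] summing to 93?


lo=0(28)+hi=5(54)=82
lo=1(38)+hi=5(54)=92
lo=2(39)+hi=5(54)=93

Yes: 39+54=93


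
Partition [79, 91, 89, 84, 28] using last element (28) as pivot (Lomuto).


Pivot: 28
Place pivot at 0: [28, 91, 89, 84, 79]

Partitioned: [28, 91, 89, 84, 79]


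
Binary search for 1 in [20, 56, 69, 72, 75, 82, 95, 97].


Step 1: lo=0, hi=7, mid=3, val=72
Step 2: lo=0, hi=2, mid=1, val=56
Step 3: lo=0, hi=0, mid=0, val=20

Not found


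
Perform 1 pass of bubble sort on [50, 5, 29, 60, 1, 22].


Initial: [50, 5, 29, 60, 1, 22]
Pass 1: [5, 29, 50, 1, 22, 60] (4 swaps)

After 1 pass: [5, 29, 50, 1, 22, 60]


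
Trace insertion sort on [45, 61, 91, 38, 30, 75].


Initial: [45, 61, 91, 38, 30, 75]
Insert 61: [45, 61, 91, 38, 30, 75]
Insert 91: [45, 61, 91, 38, 30, 75]
Insert 38: [38, 45, 61, 91, 30, 75]
Insert 30: [30, 38, 45, 61, 91, 75]
Insert 75: [30, 38, 45, 61, 75, 91]

Sorted: [30, 38, 45, 61, 75, 91]


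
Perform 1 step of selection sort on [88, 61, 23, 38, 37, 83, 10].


Initial: [88, 61, 23, 38, 37, 83, 10]
Step 1: min=10 at 6
  Swap: [10, 61, 23, 38, 37, 83, 88]

After 1 step: [10, 61, 23, 38, 37, 83, 88]


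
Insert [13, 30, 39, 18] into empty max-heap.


Insert 13: [13]
Insert 30: [30, 13]
Insert 39: [39, 13, 30]
Insert 18: [39, 18, 30, 13]

Final heap: [39, 18, 30, 13]


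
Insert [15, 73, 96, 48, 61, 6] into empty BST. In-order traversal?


Insert 15: root
Insert 73: R from 15
Insert 96: R from 15 -> R from 73
Insert 48: R from 15 -> L from 73
Insert 61: R from 15 -> L from 73 -> R from 48
Insert 6: L from 15

In-order: [6, 15, 48, 61, 73, 96]


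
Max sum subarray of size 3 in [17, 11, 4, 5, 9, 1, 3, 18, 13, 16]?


[0:3]: 32
[1:4]: 20
[2:5]: 18
[3:6]: 15
[4:7]: 13
[5:8]: 22
[6:9]: 34
[7:10]: 47

Max: 47 at [7:10]


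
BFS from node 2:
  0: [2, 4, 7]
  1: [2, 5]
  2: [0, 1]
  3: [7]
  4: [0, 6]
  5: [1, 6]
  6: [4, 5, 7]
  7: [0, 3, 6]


Visit 2, enqueue [0, 1]
Visit 0, enqueue [4, 7]
Visit 1, enqueue [5]
Visit 4, enqueue [6]
Visit 7, enqueue [3]
Visit 5, enqueue []
Visit 6, enqueue []
Visit 3, enqueue []

BFS order: [2, 0, 1, 4, 7, 5, 6, 3]


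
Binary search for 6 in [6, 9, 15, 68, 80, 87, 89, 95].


Step 1: lo=0, hi=7, mid=3, val=68
Step 2: lo=0, hi=2, mid=1, val=9
Step 3: lo=0, hi=0, mid=0, val=6

Found at index 0


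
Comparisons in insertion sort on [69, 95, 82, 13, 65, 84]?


Algorithm: insertion sort
Input: [69, 95, 82, 13, 65, 84]
Sorted: [13, 65, 69, 82, 84, 95]

12


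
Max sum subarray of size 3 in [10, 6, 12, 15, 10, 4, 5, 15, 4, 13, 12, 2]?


[0:3]: 28
[1:4]: 33
[2:5]: 37
[3:6]: 29
[4:7]: 19
[5:8]: 24
[6:9]: 24
[7:10]: 32
[8:11]: 29
[9:12]: 27

Max: 37 at [2:5]


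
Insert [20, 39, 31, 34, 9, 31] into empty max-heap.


Insert 20: [20]
Insert 39: [39, 20]
Insert 31: [39, 20, 31]
Insert 34: [39, 34, 31, 20]
Insert 9: [39, 34, 31, 20, 9]
Insert 31: [39, 34, 31, 20, 9, 31]

Final heap: [39, 34, 31, 20, 9, 31]


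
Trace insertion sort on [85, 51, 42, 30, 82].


Initial: [85, 51, 42, 30, 82]
Insert 51: [51, 85, 42, 30, 82]
Insert 42: [42, 51, 85, 30, 82]
Insert 30: [30, 42, 51, 85, 82]
Insert 82: [30, 42, 51, 82, 85]

Sorted: [30, 42, 51, 82, 85]


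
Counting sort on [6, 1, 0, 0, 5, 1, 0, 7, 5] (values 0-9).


Input: [6, 1, 0, 0, 5, 1, 0, 7, 5]
Counts: [3, 2, 0, 0, 0, 2, 1, 1, 0, 0]

Sorted: [0, 0, 0, 1, 1, 5, 5, 6, 7]


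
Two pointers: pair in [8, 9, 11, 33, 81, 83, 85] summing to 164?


lo=0(8)+hi=6(85)=93
lo=1(9)+hi=6(85)=94
lo=2(11)+hi=6(85)=96
lo=3(33)+hi=6(85)=118
lo=4(81)+hi=6(85)=166
lo=4(81)+hi=5(83)=164

Yes: 81+83=164


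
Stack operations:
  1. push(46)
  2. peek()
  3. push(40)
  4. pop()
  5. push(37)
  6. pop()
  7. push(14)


push(46) -> [46]
peek()->46
push(40) -> [46, 40]
pop()->40, [46]
push(37) -> [46, 37]
pop()->37, [46]
push(14) -> [46, 14]

Final stack: [46, 14]


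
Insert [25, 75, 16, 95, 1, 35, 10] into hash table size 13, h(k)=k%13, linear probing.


Insert 25: h=12 -> slot 12
Insert 75: h=10 -> slot 10
Insert 16: h=3 -> slot 3
Insert 95: h=4 -> slot 4
Insert 1: h=1 -> slot 1
Insert 35: h=9 -> slot 9
Insert 10: h=10, 1 probes -> slot 11

Table: [None, 1, None, 16, 95, None, None, None, None, 35, 75, 10, 25]


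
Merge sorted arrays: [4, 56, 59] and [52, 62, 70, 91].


Take 4 from A
Take 52 from B
Take 56 from A
Take 59 from A

Merged: [4, 52, 56, 59, 62, 70, 91]


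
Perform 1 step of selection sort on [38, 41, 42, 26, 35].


Initial: [38, 41, 42, 26, 35]
Step 1: min=26 at 3
  Swap: [26, 41, 42, 38, 35]

After 1 step: [26, 41, 42, 38, 35]


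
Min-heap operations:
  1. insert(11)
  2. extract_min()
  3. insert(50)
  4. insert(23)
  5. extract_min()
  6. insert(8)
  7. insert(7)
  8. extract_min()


insert(11) -> [11]
extract_min()->11, []
insert(50) -> [50]
insert(23) -> [23, 50]
extract_min()->23, [50]
insert(8) -> [8, 50]
insert(7) -> [7, 50, 8]
extract_min()->7, [8, 50]

Final heap: [8, 50]


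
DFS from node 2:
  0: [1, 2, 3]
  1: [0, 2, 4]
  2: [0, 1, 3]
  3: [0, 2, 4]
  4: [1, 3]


Visit 2, push [3, 1, 0]
Visit 0, push [3, 1]
Visit 1, push [4]
Visit 4, push [3]
Visit 3, push []

DFS order: [2, 0, 1, 4, 3]


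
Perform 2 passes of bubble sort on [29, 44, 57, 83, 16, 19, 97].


Initial: [29, 44, 57, 83, 16, 19, 97]
Pass 1: [29, 44, 57, 16, 19, 83, 97] (2 swaps)
Pass 2: [29, 44, 16, 19, 57, 83, 97] (2 swaps)

After 2 passes: [29, 44, 16, 19, 57, 83, 97]


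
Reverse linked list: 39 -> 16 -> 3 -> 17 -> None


Step 1: curr=39, set curr.next=prev(None) | reversed so far: 39
Step 2: curr=16, set curr.next=prev(39) | reversed so far: 16 -> 39
Step 3: curr=3, set curr.next=prev(16) | reversed so far: 3 -> 16 -> 39
Step 4: curr=17, set curr.next=prev(3) | reversed so far: 17 -> 3 -> 16 -> 39

17 -> 3 -> 16 -> 39 -> None


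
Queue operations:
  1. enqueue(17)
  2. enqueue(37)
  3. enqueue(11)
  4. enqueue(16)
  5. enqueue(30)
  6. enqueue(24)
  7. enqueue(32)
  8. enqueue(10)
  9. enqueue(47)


enqueue(17) -> [17]
enqueue(37) -> [17, 37]
enqueue(11) -> [17, 37, 11]
enqueue(16) -> [17, 37, 11, 16]
enqueue(30) -> [17, 37, 11, 16, 30]
enqueue(24) -> [17, 37, 11, 16, 30, 24]
enqueue(32) -> [17, 37, 11, 16, 30, 24, 32]
enqueue(10) -> [17, 37, 11, 16, 30, 24, 32, 10]
enqueue(47) -> [17, 37, 11, 16, 30, 24, 32, 10, 47]

Final queue: [17, 37, 11, 16, 30, 24, 32, 10, 47]


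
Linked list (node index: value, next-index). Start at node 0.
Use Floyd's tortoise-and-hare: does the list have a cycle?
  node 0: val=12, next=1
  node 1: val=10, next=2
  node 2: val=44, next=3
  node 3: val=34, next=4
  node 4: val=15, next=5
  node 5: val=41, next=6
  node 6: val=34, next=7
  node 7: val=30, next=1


Floyd's tortoise (slow, +1) and hare (fast, +2):
  init: slow=0, fast=0
  step 1: slow=1, fast=2
  step 2: slow=2, fast=4
  step 3: slow=3, fast=6
  step 4: slow=4, fast=1
  step 5: slow=5, fast=3
  step 6: slow=6, fast=5
  step 7: slow=7, fast=7
  slow == fast at node 7: cycle detected

Cycle: yes


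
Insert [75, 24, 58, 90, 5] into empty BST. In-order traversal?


Insert 75: root
Insert 24: L from 75
Insert 58: L from 75 -> R from 24
Insert 90: R from 75
Insert 5: L from 75 -> L from 24

In-order: [5, 24, 58, 75, 90]


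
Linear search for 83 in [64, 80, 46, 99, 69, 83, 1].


i=0: 64!=83
i=1: 80!=83
i=2: 46!=83
i=3: 99!=83
i=4: 69!=83
i=5: 83==83 found!

Found at 5, 6 comps


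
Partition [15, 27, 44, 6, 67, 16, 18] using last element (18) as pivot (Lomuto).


Pivot: 18
  15 <= 18: advance i (no swap)
  6 <= 18: swap -> [15, 6, 44, 27, 67, 16, 18]
  16 <= 18: swap -> [15, 6, 16, 27, 67, 44, 18]
Place pivot at 3: [15, 6, 16, 18, 67, 44, 27]

Partitioned: [15, 6, 16, 18, 67, 44, 27]


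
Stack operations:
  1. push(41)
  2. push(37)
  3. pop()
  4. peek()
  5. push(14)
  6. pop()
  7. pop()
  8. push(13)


push(41) -> [41]
push(37) -> [41, 37]
pop()->37, [41]
peek()->41
push(14) -> [41, 14]
pop()->14, [41]
pop()->41, []
push(13) -> [13]

Final stack: [13]


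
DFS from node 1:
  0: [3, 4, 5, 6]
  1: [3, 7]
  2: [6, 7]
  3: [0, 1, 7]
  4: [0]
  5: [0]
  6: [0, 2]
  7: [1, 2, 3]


Visit 1, push [7, 3]
Visit 3, push [7, 0]
Visit 0, push [6, 5, 4]
Visit 4, push []
Visit 5, push []
Visit 6, push [2]
Visit 2, push [7]
Visit 7, push []

DFS order: [1, 3, 0, 4, 5, 6, 2, 7]


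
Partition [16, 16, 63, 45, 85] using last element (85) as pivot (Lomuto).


Pivot: 85
  16 <= 85: advance i (no swap)
  16 <= 85: advance i (no swap)
  63 <= 85: advance i (no swap)
  45 <= 85: advance i (no swap)
Place pivot at 4: [16, 16, 63, 45, 85]

Partitioned: [16, 16, 63, 45, 85]


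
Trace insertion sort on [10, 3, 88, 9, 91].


Initial: [10, 3, 88, 9, 91]
Insert 3: [3, 10, 88, 9, 91]
Insert 88: [3, 10, 88, 9, 91]
Insert 9: [3, 9, 10, 88, 91]
Insert 91: [3, 9, 10, 88, 91]

Sorted: [3, 9, 10, 88, 91]
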